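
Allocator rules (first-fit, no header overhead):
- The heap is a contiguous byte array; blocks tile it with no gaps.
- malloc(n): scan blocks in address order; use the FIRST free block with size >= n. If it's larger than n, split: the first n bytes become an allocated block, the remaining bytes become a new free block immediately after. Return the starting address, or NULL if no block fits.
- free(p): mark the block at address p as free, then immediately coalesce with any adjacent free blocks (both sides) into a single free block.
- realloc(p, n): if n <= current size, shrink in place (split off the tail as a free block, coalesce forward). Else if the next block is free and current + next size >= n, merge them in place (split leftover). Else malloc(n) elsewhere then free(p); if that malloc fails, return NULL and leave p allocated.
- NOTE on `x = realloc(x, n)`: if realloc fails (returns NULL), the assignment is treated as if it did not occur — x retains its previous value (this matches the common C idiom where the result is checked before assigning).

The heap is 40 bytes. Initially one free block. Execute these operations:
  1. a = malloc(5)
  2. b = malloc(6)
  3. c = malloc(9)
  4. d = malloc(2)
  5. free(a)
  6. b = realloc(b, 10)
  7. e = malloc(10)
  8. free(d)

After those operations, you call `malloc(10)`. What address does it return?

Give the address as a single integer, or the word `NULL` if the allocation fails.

Answer: NULL

Derivation:
Op 1: a = malloc(5) -> a = 0; heap: [0-4 ALLOC][5-39 FREE]
Op 2: b = malloc(6) -> b = 5; heap: [0-4 ALLOC][5-10 ALLOC][11-39 FREE]
Op 3: c = malloc(9) -> c = 11; heap: [0-4 ALLOC][5-10 ALLOC][11-19 ALLOC][20-39 FREE]
Op 4: d = malloc(2) -> d = 20; heap: [0-4 ALLOC][5-10 ALLOC][11-19 ALLOC][20-21 ALLOC][22-39 FREE]
Op 5: free(a) -> (freed a); heap: [0-4 FREE][5-10 ALLOC][11-19 ALLOC][20-21 ALLOC][22-39 FREE]
Op 6: b = realloc(b, 10) -> b = 22; heap: [0-10 FREE][11-19 ALLOC][20-21 ALLOC][22-31 ALLOC][32-39 FREE]
Op 7: e = malloc(10) -> e = 0; heap: [0-9 ALLOC][10-10 FREE][11-19 ALLOC][20-21 ALLOC][22-31 ALLOC][32-39 FREE]
Op 8: free(d) -> (freed d); heap: [0-9 ALLOC][10-10 FREE][11-19 ALLOC][20-21 FREE][22-31 ALLOC][32-39 FREE]
malloc(10): first-fit scan over [0-9 ALLOC][10-10 FREE][11-19 ALLOC][20-21 FREE][22-31 ALLOC][32-39 FREE] -> NULL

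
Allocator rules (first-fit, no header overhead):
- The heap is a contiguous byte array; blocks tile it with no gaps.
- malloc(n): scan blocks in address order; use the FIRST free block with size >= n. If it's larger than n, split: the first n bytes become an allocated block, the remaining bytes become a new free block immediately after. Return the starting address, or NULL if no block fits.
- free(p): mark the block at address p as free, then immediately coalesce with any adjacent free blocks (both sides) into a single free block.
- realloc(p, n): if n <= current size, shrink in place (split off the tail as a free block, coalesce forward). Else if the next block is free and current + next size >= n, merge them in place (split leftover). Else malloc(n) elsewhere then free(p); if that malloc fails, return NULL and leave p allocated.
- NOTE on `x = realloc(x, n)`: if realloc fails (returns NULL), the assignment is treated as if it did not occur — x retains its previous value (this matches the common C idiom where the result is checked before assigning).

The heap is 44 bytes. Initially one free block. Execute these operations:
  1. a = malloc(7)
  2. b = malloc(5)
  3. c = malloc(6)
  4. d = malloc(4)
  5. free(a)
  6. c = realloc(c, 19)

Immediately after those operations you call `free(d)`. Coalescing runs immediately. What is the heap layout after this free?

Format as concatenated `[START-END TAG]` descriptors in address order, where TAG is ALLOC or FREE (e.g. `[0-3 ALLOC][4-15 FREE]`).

Answer: [0-6 FREE][7-11 ALLOC][12-21 FREE][22-40 ALLOC][41-43 FREE]

Derivation:
Op 1: a = malloc(7) -> a = 0; heap: [0-6 ALLOC][7-43 FREE]
Op 2: b = malloc(5) -> b = 7; heap: [0-6 ALLOC][7-11 ALLOC][12-43 FREE]
Op 3: c = malloc(6) -> c = 12; heap: [0-6 ALLOC][7-11 ALLOC][12-17 ALLOC][18-43 FREE]
Op 4: d = malloc(4) -> d = 18; heap: [0-6 ALLOC][7-11 ALLOC][12-17 ALLOC][18-21 ALLOC][22-43 FREE]
Op 5: free(a) -> (freed a); heap: [0-6 FREE][7-11 ALLOC][12-17 ALLOC][18-21 ALLOC][22-43 FREE]
Op 6: c = realloc(c, 19) -> c = 22; heap: [0-6 FREE][7-11 ALLOC][12-17 FREE][18-21 ALLOC][22-40 ALLOC][41-43 FREE]
free(d): d = 18 -> block [18-21 ALLOC]; mark free, coalesce with adjacent free neighbors -> [0-6 FREE][7-11 ALLOC][12-21 FREE][22-40 ALLOC][41-43 FREE]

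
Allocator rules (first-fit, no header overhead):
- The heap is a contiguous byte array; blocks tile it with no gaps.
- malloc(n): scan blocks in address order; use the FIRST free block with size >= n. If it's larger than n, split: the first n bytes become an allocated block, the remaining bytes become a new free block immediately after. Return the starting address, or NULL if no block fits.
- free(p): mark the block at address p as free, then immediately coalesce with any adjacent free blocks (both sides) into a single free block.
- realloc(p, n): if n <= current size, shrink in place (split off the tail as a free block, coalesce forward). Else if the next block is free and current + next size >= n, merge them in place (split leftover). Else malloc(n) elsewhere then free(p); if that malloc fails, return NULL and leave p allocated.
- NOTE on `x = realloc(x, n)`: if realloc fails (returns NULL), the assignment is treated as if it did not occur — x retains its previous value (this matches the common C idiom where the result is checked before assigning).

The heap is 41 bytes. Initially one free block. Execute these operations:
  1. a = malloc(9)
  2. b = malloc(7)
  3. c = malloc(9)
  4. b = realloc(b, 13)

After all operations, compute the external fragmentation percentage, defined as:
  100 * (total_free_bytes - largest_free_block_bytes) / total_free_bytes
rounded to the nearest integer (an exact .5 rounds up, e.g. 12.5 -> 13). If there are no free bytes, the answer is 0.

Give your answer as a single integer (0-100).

Op 1: a = malloc(9) -> a = 0; heap: [0-8 ALLOC][9-40 FREE]
Op 2: b = malloc(7) -> b = 9; heap: [0-8 ALLOC][9-15 ALLOC][16-40 FREE]
Op 3: c = malloc(9) -> c = 16; heap: [0-8 ALLOC][9-15 ALLOC][16-24 ALLOC][25-40 FREE]
Op 4: b = realloc(b, 13) -> b = 25; heap: [0-8 ALLOC][9-15 FREE][16-24 ALLOC][25-37 ALLOC][38-40 FREE]
Free blocks: [7 3] total_free=10 largest=7 -> 100*(10-7)/10 = 300/10 = 30

Answer: 30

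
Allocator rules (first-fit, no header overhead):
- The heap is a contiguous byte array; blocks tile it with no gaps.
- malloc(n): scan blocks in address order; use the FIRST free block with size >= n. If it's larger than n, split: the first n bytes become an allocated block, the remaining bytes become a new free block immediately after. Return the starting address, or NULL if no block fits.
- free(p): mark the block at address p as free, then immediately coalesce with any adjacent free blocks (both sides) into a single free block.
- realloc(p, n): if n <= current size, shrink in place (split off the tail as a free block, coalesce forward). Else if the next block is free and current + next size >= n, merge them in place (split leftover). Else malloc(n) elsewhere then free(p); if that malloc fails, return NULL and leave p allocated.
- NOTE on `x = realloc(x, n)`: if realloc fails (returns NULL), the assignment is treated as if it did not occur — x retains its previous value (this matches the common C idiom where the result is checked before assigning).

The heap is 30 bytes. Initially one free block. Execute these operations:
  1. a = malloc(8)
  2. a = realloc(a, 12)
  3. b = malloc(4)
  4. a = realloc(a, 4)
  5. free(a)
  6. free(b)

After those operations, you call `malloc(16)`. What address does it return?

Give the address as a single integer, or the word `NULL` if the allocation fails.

Op 1: a = malloc(8) -> a = 0; heap: [0-7 ALLOC][8-29 FREE]
Op 2: a = realloc(a, 12) -> a = 0; heap: [0-11 ALLOC][12-29 FREE]
Op 3: b = malloc(4) -> b = 12; heap: [0-11 ALLOC][12-15 ALLOC][16-29 FREE]
Op 4: a = realloc(a, 4) -> a = 0; heap: [0-3 ALLOC][4-11 FREE][12-15 ALLOC][16-29 FREE]
Op 5: free(a) -> (freed a); heap: [0-11 FREE][12-15 ALLOC][16-29 FREE]
Op 6: free(b) -> (freed b); heap: [0-29 FREE]
malloc(16): first-fit scan over [0-29 FREE] -> 0

Answer: 0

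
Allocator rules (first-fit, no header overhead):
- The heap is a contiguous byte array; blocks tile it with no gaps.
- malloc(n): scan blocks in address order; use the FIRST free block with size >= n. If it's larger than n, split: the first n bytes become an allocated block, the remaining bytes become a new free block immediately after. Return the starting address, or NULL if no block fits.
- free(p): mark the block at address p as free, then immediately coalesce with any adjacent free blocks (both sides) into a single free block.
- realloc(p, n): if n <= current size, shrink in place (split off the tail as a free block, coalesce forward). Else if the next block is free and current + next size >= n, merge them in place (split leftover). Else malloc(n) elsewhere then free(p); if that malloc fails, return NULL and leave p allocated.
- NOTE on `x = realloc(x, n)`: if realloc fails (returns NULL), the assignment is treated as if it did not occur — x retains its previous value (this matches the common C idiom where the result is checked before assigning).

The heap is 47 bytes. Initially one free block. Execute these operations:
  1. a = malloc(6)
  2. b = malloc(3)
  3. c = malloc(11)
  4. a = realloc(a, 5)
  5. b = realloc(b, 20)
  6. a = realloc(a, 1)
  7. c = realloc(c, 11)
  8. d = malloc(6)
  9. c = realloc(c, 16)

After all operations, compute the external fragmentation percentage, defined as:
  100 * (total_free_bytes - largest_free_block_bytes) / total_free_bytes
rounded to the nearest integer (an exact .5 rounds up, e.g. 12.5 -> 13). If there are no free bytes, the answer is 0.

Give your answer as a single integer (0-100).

Answer: 22

Derivation:
Op 1: a = malloc(6) -> a = 0; heap: [0-5 ALLOC][6-46 FREE]
Op 2: b = malloc(3) -> b = 6; heap: [0-5 ALLOC][6-8 ALLOC][9-46 FREE]
Op 3: c = malloc(11) -> c = 9; heap: [0-5 ALLOC][6-8 ALLOC][9-19 ALLOC][20-46 FREE]
Op 4: a = realloc(a, 5) -> a = 0; heap: [0-4 ALLOC][5-5 FREE][6-8 ALLOC][9-19 ALLOC][20-46 FREE]
Op 5: b = realloc(b, 20) -> b = 20; heap: [0-4 ALLOC][5-8 FREE][9-19 ALLOC][20-39 ALLOC][40-46 FREE]
Op 6: a = realloc(a, 1) -> a = 0; heap: [0-0 ALLOC][1-8 FREE][9-19 ALLOC][20-39 ALLOC][40-46 FREE]
Op 7: c = realloc(c, 11) -> c = 9; heap: [0-0 ALLOC][1-8 FREE][9-19 ALLOC][20-39 ALLOC][40-46 FREE]
Op 8: d = malloc(6) -> d = 1; heap: [0-0 ALLOC][1-6 ALLOC][7-8 FREE][9-19 ALLOC][20-39 ALLOC][40-46 FREE]
Op 9: c = realloc(c, 16) -> NULL (c unchanged); heap: [0-0 ALLOC][1-6 ALLOC][7-8 FREE][9-19 ALLOC][20-39 ALLOC][40-46 FREE]
Free blocks: [2 7] total_free=9 largest=7 -> 100*(9-7)/9 = 200/9 ≈ 22.222 -> rounds to 22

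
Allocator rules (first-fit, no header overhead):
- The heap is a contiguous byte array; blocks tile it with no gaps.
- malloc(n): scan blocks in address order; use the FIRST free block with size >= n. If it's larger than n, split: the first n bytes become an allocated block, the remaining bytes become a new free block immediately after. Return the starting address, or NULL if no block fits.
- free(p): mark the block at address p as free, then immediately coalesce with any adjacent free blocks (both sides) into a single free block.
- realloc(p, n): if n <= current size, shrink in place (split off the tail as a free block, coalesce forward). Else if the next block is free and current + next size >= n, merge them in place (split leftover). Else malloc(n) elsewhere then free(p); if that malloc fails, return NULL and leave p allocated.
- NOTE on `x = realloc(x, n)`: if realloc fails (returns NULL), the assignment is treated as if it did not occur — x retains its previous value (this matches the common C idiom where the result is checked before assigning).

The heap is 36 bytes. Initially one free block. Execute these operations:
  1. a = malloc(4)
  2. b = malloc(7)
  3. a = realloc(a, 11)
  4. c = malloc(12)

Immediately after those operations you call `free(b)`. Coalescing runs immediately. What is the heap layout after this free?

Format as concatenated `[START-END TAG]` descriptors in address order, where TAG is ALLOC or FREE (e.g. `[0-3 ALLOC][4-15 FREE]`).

Op 1: a = malloc(4) -> a = 0; heap: [0-3 ALLOC][4-35 FREE]
Op 2: b = malloc(7) -> b = 4; heap: [0-3 ALLOC][4-10 ALLOC][11-35 FREE]
Op 3: a = realloc(a, 11) -> a = 11; heap: [0-3 FREE][4-10 ALLOC][11-21 ALLOC][22-35 FREE]
Op 4: c = malloc(12) -> c = 22; heap: [0-3 FREE][4-10 ALLOC][11-21 ALLOC][22-33 ALLOC][34-35 FREE]
free(b): b = 4 -> block [4-10 ALLOC]; mark free, coalesce with adjacent free neighbors -> [0-10 FREE][11-21 ALLOC][22-33 ALLOC][34-35 FREE]

Answer: [0-10 FREE][11-21 ALLOC][22-33 ALLOC][34-35 FREE]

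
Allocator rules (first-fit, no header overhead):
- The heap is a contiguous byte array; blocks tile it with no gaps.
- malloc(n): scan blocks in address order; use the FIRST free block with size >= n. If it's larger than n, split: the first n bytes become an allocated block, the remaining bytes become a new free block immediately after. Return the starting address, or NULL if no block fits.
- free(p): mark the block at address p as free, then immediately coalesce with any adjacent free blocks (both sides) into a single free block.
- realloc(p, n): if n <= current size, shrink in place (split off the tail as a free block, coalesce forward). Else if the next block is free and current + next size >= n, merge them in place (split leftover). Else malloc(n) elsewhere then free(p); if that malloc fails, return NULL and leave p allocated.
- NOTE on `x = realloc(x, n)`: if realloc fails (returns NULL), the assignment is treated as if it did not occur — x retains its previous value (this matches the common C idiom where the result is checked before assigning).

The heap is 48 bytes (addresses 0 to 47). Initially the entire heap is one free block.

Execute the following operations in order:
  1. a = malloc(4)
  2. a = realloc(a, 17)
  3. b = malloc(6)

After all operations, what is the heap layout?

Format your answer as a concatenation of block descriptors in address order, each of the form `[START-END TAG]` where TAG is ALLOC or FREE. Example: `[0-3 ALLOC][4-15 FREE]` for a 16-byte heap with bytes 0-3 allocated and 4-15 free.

Answer: [0-16 ALLOC][17-22 ALLOC][23-47 FREE]

Derivation:
Op 1: a = malloc(4) -> a = 0; heap: [0-3 ALLOC][4-47 FREE]
Op 2: a = realloc(a, 17) -> a = 0; heap: [0-16 ALLOC][17-47 FREE]
Op 3: b = malloc(6) -> b = 17; heap: [0-16 ALLOC][17-22 ALLOC][23-47 FREE]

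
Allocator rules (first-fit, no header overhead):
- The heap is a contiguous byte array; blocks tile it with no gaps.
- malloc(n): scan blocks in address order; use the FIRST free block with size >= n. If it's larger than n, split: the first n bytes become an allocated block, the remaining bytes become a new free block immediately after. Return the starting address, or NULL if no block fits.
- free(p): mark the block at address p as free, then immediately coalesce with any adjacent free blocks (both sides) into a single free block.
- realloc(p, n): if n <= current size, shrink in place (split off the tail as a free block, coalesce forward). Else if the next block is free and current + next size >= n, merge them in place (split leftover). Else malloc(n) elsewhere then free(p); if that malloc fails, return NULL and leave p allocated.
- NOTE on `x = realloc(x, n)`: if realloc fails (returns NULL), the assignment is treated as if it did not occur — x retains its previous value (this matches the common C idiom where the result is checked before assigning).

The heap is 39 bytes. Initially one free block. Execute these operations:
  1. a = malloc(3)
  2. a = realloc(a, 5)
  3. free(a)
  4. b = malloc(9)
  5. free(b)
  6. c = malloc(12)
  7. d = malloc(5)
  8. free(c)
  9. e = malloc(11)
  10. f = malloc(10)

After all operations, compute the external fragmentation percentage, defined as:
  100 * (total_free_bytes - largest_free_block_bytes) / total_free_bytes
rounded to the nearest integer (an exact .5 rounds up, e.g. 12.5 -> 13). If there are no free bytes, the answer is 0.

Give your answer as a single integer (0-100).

Answer: 8

Derivation:
Op 1: a = malloc(3) -> a = 0; heap: [0-2 ALLOC][3-38 FREE]
Op 2: a = realloc(a, 5) -> a = 0; heap: [0-4 ALLOC][5-38 FREE]
Op 3: free(a) -> (freed a); heap: [0-38 FREE]
Op 4: b = malloc(9) -> b = 0; heap: [0-8 ALLOC][9-38 FREE]
Op 5: free(b) -> (freed b); heap: [0-38 FREE]
Op 6: c = malloc(12) -> c = 0; heap: [0-11 ALLOC][12-38 FREE]
Op 7: d = malloc(5) -> d = 12; heap: [0-11 ALLOC][12-16 ALLOC][17-38 FREE]
Op 8: free(c) -> (freed c); heap: [0-11 FREE][12-16 ALLOC][17-38 FREE]
Op 9: e = malloc(11) -> e = 0; heap: [0-10 ALLOC][11-11 FREE][12-16 ALLOC][17-38 FREE]
Op 10: f = malloc(10) -> f = 17; heap: [0-10 ALLOC][11-11 FREE][12-16 ALLOC][17-26 ALLOC][27-38 FREE]
Free blocks: [1 12] total_free=13 largest=12 -> 100*(13-12)/13 = 100/13 ≈ 7.692 -> rounds to 8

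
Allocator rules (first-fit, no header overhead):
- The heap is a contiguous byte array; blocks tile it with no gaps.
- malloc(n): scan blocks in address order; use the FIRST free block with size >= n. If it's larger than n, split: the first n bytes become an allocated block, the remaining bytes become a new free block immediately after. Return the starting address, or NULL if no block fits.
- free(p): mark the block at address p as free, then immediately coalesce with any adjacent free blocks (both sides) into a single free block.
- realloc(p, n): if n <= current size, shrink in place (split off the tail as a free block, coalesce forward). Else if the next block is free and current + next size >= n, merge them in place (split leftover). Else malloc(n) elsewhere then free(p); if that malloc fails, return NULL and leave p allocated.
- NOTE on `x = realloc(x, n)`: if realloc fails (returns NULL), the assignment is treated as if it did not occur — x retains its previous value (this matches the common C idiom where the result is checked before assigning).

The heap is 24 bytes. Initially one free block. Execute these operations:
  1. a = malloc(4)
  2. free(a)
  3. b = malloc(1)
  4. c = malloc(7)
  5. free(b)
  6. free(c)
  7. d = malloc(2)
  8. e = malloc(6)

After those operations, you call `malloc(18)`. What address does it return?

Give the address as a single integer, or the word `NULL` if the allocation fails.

Op 1: a = malloc(4) -> a = 0; heap: [0-3 ALLOC][4-23 FREE]
Op 2: free(a) -> (freed a); heap: [0-23 FREE]
Op 3: b = malloc(1) -> b = 0; heap: [0-0 ALLOC][1-23 FREE]
Op 4: c = malloc(7) -> c = 1; heap: [0-0 ALLOC][1-7 ALLOC][8-23 FREE]
Op 5: free(b) -> (freed b); heap: [0-0 FREE][1-7 ALLOC][8-23 FREE]
Op 6: free(c) -> (freed c); heap: [0-23 FREE]
Op 7: d = malloc(2) -> d = 0; heap: [0-1 ALLOC][2-23 FREE]
Op 8: e = malloc(6) -> e = 2; heap: [0-1 ALLOC][2-7 ALLOC][8-23 FREE]
malloc(18): first-fit scan over [0-1 ALLOC][2-7 ALLOC][8-23 FREE] -> NULL

Answer: NULL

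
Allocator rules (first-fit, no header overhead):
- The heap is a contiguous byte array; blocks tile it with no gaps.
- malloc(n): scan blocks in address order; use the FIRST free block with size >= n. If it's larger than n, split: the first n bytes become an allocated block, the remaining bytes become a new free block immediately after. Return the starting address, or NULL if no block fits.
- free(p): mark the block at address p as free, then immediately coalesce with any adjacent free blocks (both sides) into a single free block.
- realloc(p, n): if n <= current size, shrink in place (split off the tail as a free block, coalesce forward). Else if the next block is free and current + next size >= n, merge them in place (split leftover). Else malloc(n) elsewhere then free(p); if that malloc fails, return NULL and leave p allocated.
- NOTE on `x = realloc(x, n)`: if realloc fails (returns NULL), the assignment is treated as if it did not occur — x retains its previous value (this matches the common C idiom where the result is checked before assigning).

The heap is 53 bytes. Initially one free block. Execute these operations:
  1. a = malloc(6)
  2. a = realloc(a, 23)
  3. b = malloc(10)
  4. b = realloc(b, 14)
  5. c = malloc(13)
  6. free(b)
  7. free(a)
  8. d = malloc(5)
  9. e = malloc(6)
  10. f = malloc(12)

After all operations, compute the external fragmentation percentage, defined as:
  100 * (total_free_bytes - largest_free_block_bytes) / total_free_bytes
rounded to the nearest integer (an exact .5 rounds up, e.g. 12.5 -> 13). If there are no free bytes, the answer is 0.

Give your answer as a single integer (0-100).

Answer: 18

Derivation:
Op 1: a = malloc(6) -> a = 0; heap: [0-5 ALLOC][6-52 FREE]
Op 2: a = realloc(a, 23) -> a = 0; heap: [0-22 ALLOC][23-52 FREE]
Op 3: b = malloc(10) -> b = 23; heap: [0-22 ALLOC][23-32 ALLOC][33-52 FREE]
Op 4: b = realloc(b, 14) -> b = 23; heap: [0-22 ALLOC][23-36 ALLOC][37-52 FREE]
Op 5: c = malloc(13) -> c = 37; heap: [0-22 ALLOC][23-36 ALLOC][37-49 ALLOC][50-52 FREE]
Op 6: free(b) -> (freed b); heap: [0-22 ALLOC][23-36 FREE][37-49 ALLOC][50-52 FREE]
Op 7: free(a) -> (freed a); heap: [0-36 FREE][37-49 ALLOC][50-52 FREE]
Op 8: d = malloc(5) -> d = 0; heap: [0-4 ALLOC][5-36 FREE][37-49 ALLOC][50-52 FREE]
Op 9: e = malloc(6) -> e = 5; heap: [0-4 ALLOC][5-10 ALLOC][11-36 FREE][37-49 ALLOC][50-52 FREE]
Op 10: f = malloc(12) -> f = 11; heap: [0-4 ALLOC][5-10 ALLOC][11-22 ALLOC][23-36 FREE][37-49 ALLOC][50-52 FREE]
Free blocks: [14 3] total_free=17 largest=14 -> 100*(17-14)/17 = 300/17 ≈ 17.647 -> rounds to 18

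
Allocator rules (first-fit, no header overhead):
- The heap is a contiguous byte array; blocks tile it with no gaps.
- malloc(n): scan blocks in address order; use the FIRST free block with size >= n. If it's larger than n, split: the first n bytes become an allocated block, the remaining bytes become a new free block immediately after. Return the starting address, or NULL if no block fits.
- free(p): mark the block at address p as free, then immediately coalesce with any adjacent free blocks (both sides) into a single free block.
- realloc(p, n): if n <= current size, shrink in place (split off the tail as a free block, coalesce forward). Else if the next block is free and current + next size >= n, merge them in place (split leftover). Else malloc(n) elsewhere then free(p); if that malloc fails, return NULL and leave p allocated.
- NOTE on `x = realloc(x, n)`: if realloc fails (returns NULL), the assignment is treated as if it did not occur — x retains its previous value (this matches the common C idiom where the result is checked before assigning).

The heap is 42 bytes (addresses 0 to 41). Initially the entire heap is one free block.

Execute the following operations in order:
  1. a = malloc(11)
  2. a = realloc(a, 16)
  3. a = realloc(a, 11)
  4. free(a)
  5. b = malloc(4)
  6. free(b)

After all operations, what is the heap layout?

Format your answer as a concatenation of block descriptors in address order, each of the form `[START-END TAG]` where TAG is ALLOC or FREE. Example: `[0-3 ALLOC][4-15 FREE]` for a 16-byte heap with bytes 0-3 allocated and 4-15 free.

Op 1: a = malloc(11) -> a = 0; heap: [0-10 ALLOC][11-41 FREE]
Op 2: a = realloc(a, 16) -> a = 0; heap: [0-15 ALLOC][16-41 FREE]
Op 3: a = realloc(a, 11) -> a = 0; heap: [0-10 ALLOC][11-41 FREE]
Op 4: free(a) -> (freed a); heap: [0-41 FREE]
Op 5: b = malloc(4) -> b = 0; heap: [0-3 ALLOC][4-41 FREE]
Op 6: free(b) -> (freed b); heap: [0-41 FREE]

Answer: [0-41 FREE]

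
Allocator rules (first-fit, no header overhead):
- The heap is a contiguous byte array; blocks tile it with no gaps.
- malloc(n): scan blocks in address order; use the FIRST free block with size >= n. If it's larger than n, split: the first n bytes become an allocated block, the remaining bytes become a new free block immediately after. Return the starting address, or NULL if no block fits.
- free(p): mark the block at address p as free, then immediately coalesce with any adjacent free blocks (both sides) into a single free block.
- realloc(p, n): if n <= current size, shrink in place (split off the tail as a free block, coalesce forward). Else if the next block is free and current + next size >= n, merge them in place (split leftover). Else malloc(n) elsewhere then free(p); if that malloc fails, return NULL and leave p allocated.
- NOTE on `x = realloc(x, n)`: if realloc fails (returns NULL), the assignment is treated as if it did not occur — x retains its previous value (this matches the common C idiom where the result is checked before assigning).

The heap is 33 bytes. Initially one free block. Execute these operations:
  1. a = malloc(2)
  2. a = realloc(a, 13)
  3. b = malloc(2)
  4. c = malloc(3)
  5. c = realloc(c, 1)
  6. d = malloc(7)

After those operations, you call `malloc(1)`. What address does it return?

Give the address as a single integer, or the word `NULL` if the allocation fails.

Op 1: a = malloc(2) -> a = 0; heap: [0-1 ALLOC][2-32 FREE]
Op 2: a = realloc(a, 13) -> a = 0; heap: [0-12 ALLOC][13-32 FREE]
Op 3: b = malloc(2) -> b = 13; heap: [0-12 ALLOC][13-14 ALLOC][15-32 FREE]
Op 4: c = malloc(3) -> c = 15; heap: [0-12 ALLOC][13-14 ALLOC][15-17 ALLOC][18-32 FREE]
Op 5: c = realloc(c, 1) -> c = 15; heap: [0-12 ALLOC][13-14 ALLOC][15-15 ALLOC][16-32 FREE]
Op 6: d = malloc(7) -> d = 16; heap: [0-12 ALLOC][13-14 ALLOC][15-15 ALLOC][16-22 ALLOC][23-32 FREE]
malloc(1): first-fit scan over [0-12 ALLOC][13-14 ALLOC][15-15 ALLOC][16-22 ALLOC][23-32 FREE] -> 23

Answer: 23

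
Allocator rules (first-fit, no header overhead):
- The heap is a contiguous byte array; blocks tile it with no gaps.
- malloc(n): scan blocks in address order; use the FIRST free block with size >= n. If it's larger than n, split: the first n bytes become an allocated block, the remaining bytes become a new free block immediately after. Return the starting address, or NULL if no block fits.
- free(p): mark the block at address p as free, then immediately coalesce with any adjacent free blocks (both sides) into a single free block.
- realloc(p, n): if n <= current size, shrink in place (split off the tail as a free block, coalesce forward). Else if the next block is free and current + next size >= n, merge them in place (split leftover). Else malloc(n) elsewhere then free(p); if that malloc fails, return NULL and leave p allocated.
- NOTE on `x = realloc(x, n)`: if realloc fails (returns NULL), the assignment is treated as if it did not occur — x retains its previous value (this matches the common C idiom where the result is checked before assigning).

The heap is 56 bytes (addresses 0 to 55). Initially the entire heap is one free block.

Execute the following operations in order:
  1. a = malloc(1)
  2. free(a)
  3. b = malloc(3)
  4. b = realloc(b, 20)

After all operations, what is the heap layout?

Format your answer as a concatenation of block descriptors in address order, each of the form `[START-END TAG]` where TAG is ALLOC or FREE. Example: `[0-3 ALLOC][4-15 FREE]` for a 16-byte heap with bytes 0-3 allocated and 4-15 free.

Op 1: a = malloc(1) -> a = 0; heap: [0-0 ALLOC][1-55 FREE]
Op 2: free(a) -> (freed a); heap: [0-55 FREE]
Op 3: b = malloc(3) -> b = 0; heap: [0-2 ALLOC][3-55 FREE]
Op 4: b = realloc(b, 20) -> b = 0; heap: [0-19 ALLOC][20-55 FREE]

Answer: [0-19 ALLOC][20-55 FREE]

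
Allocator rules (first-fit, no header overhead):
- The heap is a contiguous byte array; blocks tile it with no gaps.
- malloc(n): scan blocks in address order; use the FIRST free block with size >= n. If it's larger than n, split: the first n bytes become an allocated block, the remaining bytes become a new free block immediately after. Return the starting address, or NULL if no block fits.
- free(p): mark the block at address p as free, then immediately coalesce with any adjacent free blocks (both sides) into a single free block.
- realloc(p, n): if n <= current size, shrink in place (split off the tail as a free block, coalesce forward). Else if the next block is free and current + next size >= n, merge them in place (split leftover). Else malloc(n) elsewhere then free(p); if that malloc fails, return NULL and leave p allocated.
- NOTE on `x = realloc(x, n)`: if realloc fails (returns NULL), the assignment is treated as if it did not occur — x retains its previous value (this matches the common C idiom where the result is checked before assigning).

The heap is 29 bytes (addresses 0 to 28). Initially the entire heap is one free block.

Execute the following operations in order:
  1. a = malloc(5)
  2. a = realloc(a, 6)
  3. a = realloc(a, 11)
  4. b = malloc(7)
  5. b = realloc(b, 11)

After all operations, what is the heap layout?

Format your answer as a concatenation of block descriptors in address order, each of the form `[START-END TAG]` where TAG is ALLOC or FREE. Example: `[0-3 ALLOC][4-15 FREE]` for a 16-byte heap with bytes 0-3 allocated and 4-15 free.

Answer: [0-10 ALLOC][11-21 ALLOC][22-28 FREE]

Derivation:
Op 1: a = malloc(5) -> a = 0; heap: [0-4 ALLOC][5-28 FREE]
Op 2: a = realloc(a, 6) -> a = 0; heap: [0-5 ALLOC][6-28 FREE]
Op 3: a = realloc(a, 11) -> a = 0; heap: [0-10 ALLOC][11-28 FREE]
Op 4: b = malloc(7) -> b = 11; heap: [0-10 ALLOC][11-17 ALLOC][18-28 FREE]
Op 5: b = realloc(b, 11) -> b = 11; heap: [0-10 ALLOC][11-21 ALLOC][22-28 FREE]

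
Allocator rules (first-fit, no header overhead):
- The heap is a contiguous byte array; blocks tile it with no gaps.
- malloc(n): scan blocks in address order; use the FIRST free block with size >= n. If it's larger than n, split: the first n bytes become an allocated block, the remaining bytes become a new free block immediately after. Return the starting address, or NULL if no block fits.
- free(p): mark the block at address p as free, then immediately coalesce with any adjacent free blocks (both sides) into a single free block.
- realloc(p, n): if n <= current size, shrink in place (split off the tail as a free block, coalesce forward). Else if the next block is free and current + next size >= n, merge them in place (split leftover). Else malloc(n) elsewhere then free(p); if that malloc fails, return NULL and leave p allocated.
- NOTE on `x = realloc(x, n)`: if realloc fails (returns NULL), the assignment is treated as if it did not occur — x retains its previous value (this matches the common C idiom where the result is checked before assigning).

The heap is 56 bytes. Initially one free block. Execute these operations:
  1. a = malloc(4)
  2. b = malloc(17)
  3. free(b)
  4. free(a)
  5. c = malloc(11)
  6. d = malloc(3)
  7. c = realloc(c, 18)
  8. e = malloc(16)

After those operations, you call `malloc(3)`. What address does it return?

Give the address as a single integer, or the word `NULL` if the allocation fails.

Answer: 0

Derivation:
Op 1: a = malloc(4) -> a = 0; heap: [0-3 ALLOC][4-55 FREE]
Op 2: b = malloc(17) -> b = 4; heap: [0-3 ALLOC][4-20 ALLOC][21-55 FREE]
Op 3: free(b) -> (freed b); heap: [0-3 ALLOC][4-55 FREE]
Op 4: free(a) -> (freed a); heap: [0-55 FREE]
Op 5: c = malloc(11) -> c = 0; heap: [0-10 ALLOC][11-55 FREE]
Op 6: d = malloc(3) -> d = 11; heap: [0-10 ALLOC][11-13 ALLOC][14-55 FREE]
Op 7: c = realloc(c, 18) -> c = 14; heap: [0-10 FREE][11-13 ALLOC][14-31 ALLOC][32-55 FREE]
Op 8: e = malloc(16) -> e = 32; heap: [0-10 FREE][11-13 ALLOC][14-31 ALLOC][32-47 ALLOC][48-55 FREE]
malloc(3): first-fit scan over [0-10 FREE][11-13 ALLOC][14-31 ALLOC][32-47 ALLOC][48-55 FREE] -> 0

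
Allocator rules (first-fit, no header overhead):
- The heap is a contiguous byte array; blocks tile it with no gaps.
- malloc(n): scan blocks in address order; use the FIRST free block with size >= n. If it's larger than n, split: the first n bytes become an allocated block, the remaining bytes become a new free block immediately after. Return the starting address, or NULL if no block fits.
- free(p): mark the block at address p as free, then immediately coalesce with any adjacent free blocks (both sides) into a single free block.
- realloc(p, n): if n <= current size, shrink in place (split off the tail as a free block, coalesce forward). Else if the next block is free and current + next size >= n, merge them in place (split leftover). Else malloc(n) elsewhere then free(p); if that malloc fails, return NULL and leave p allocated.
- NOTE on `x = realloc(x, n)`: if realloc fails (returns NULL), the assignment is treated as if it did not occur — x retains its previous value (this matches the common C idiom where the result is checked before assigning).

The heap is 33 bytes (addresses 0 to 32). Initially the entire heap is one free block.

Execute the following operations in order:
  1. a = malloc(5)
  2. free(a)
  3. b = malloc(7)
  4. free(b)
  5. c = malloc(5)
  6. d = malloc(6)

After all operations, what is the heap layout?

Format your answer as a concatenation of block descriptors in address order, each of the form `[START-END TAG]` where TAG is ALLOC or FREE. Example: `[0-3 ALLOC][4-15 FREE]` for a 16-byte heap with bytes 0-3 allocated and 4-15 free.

Answer: [0-4 ALLOC][5-10 ALLOC][11-32 FREE]

Derivation:
Op 1: a = malloc(5) -> a = 0; heap: [0-4 ALLOC][5-32 FREE]
Op 2: free(a) -> (freed a); heap: [0-32 FREE]
Op 3: b = malloc(7) -> b = 0; heap: [0-6 ALLOC][7-32 FREE]
Op 4: free(b) -> (freed b); heap: [0-32 FREE]
Op 5: c = malloc(5) -> c = 0; heap: [0-4 ALLOC][5-32 FREE]
Op 6: d = malloc(6) -> d = 5; heap: [0-4 ALLOC][5-10 ALLOC][11-32 FREE]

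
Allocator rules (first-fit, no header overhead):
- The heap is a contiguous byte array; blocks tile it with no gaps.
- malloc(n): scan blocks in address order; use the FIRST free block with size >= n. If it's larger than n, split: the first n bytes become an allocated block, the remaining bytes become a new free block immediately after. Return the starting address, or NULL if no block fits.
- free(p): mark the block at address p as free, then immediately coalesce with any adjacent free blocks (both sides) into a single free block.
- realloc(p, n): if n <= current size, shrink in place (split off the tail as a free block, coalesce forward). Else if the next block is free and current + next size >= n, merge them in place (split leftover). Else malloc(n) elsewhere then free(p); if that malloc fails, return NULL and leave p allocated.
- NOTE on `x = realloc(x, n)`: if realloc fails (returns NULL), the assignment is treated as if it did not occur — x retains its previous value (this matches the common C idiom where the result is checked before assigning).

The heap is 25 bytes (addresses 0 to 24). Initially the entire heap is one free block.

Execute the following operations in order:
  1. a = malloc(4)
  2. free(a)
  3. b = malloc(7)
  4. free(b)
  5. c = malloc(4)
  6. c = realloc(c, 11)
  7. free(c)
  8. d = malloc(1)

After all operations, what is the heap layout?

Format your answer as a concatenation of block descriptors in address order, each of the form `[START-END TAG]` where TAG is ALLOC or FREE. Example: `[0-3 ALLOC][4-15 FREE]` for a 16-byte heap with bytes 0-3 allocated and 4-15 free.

Answer: [0-0 ALLOC][1-24 FREE]

Derivation:
Op 1: a = malloc(4) -> a = 0; heap: [0-3 ALLOC][4-24 FREE]
Op 2: free(a) -> (freed a); heap: [0-24 FREE]
Op 3: b = malloc(7) -> b = 0; heap: [0-6 ALLOC][7-24 FREE]
Op 4: free(b) -> (freed b); heap: [0-24 FREE]
Op 5: c = malloc(4) -> c = 0; heap: [0-3 ALLOC][4-24 FREE]
Op 6: c = realloc(c, 11) -> c = 0; heap: [0-10 ALLOC][11-24 FREE]
Op 7: free(c) -> (freed c); heap: [0-24 FREE]
Op 8: d = malloc(1) -> d = 0; heap: [0-0 ALLOC][1-24 FREE]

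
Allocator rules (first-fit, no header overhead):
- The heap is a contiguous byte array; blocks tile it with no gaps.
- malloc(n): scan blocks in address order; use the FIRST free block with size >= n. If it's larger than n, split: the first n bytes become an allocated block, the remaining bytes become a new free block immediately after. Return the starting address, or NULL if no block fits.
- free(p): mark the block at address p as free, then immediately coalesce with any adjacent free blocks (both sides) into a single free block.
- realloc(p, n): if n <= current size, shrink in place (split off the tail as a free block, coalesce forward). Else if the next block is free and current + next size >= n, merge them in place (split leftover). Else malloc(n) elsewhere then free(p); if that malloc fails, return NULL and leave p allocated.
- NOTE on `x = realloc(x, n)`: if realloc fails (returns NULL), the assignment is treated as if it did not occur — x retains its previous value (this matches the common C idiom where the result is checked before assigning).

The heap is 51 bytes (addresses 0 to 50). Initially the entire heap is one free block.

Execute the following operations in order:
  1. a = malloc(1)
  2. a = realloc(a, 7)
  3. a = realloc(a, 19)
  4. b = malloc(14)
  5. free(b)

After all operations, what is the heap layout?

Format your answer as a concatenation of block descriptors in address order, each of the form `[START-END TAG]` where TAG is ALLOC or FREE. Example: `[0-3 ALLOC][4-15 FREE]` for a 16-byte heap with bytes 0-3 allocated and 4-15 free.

Answer: [0-18 ALLOC][19-50 FREE]

Derivation:
Op 1: a = malloc(1) -> a = 0; heap: [0-0 ALLOC][1-50 FREE]
Op 2: a = realloc(a, 7) -> a = 0; heap: [0-6 ALLOC][7-50 FREE]
Op 3: a = realloc(a, 19) -> a = 0; heap: [0-18 ALLOC][19-50 FREE]
Op 4: b = malloc(14) -> b = 19; heap: [0-18 ALLOC][19-32 ALLOC][33-50 FREE]
Op 5: free(b) -> (freed b); heap: [0-18 ALLOC][19-50 FREE]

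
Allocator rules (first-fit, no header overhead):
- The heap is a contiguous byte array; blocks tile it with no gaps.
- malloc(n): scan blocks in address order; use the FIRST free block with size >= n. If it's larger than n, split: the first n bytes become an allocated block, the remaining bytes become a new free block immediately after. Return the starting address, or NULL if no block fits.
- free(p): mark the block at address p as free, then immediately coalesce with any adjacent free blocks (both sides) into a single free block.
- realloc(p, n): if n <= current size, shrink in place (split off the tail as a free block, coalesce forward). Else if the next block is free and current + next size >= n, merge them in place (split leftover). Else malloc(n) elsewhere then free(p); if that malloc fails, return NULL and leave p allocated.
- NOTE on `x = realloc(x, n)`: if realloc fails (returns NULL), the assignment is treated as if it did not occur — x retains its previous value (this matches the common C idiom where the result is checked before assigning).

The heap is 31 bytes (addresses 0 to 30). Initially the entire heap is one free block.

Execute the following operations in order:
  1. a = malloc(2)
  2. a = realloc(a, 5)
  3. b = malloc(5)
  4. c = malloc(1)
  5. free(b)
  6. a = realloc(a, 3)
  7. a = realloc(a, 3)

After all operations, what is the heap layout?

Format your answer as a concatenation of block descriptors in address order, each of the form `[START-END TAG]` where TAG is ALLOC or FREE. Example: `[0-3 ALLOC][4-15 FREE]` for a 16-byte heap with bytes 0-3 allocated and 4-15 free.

Op 1: a = malloc(2) -> a = 0; heap: [0-1 ALLOC][2-30 FREE]
Op 2: a = realloc(a, 5) -> a = 0; heap: [0-4 ALLOC][5-30 FREE]
Op 3: b = malloc(5) -> b = 5; heap: [0-4 ALLOC][5-9 ALLOC][10-30 FREE]
Op 4: c = malloc(1) -> c = 10; heap: [0-4 ALLOC][5-9 ALLOC][10-10 ALLOC][11-30 FREE]
Op 5: free(b) -> (freed b); heap: [0-4 ALLOC][5-9 FREE][10-10 ALLOC][11-30 FREE]
Op 6: a = realloc(a, 3) -> a = 0; heap: [0-2 ALLOC][3-9 FREE][10-10 ALLOC][11-30 FREE]
Op 7: a = realloc(a, 3) -> a = 0; heap: [0-2 ALLOC][3-9 FREE][10-10 ALLOC][11-30 FREE]

Answer: [0-2 ALLOC][3-9 FREE][10-10 ALLOC][11-30 FREE]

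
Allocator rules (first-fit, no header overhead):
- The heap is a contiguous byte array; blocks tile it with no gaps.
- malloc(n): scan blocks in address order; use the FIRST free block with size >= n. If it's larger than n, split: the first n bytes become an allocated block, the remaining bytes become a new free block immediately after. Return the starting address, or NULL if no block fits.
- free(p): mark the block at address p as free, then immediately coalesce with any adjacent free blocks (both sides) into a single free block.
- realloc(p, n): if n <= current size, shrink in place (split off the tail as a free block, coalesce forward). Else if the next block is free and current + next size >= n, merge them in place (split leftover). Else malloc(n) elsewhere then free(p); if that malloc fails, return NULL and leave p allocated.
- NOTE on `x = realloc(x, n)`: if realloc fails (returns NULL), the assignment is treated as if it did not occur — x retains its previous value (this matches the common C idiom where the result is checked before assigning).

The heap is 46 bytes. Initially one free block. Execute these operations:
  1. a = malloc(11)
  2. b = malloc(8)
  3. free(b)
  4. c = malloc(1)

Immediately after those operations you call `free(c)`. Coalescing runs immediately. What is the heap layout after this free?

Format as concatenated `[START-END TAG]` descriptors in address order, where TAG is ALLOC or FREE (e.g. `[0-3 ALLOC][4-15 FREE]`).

Answer: [0-10 ALLOC][11-45 FREE]

Derivation:
Op 1: a = malloc(11) -> a = 0; heap: [0-10 ALLOC][11-45 FREE]
Op 2: b = malloc(8) -> b = 11; heap: [0-10 ALLOC][11-18 ALLOC][19-45 FREE]
Op 3: free(b) -> (freed b); heap: [0-10 ALLOC][11-45 FREE]
Op 4: c = malloc(1) -> c = 11; heap: [0-10 ALLOC][11-11 ALLOC][12-45 FREE]
free(c): c = 11 -> block [11-11 ALLOC]; mark free, coalesce with adjacent free neighbors -> [0-10 ALLOC][11-45 FREE]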